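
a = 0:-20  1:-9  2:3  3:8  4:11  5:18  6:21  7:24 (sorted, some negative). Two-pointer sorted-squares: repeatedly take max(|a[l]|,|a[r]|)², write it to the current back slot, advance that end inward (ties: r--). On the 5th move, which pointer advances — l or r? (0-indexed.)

l=0 r=7: |-20|<=|24| out[7]=576, r--
l=0 r=6: |-20|<=|21| out[6]=441, r--
l=0 r=5: |-20|>|18| out[5]=400, l++
l=1 r=5: |-9|<=|18| out[4]=324, r--
l=1 r=4: |-9|<=|11| out[3]=121, r--

r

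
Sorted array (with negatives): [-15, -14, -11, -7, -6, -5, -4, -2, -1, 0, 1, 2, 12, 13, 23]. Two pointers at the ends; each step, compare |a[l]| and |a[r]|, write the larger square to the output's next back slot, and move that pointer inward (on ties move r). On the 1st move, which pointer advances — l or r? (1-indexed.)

l=1 r=15: |-15|<=|23| out[15]=529, r--

r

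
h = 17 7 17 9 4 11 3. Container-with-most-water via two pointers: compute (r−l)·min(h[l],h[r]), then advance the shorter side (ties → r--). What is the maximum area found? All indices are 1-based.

max area = 55

l=1 r=7: min(17,3)*6=18 best=18 *, r--
l=1 r=6: min(17,11)*5=55 best=55 *, r--
l=1 r=5: min(17,4)*4=16 best=55, r--
l=1 r=4: min(17,9)*3=27 best=55, r--
l=1 r=3: min(17,17)*2=34 best=55, r--
l=1 r=2: min(17,7)*1=7 best=55, r--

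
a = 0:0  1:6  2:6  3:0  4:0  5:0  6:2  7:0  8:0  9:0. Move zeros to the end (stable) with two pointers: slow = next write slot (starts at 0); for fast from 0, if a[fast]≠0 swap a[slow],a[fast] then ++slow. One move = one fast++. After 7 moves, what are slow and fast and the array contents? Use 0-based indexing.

slow=3, fast=7, a=[6, 6, 2, 0, 0, 0, 0, 0, 0, 0]

slow=0 fast=0: a[fast]=0, fast++
slow=0 fast=1: a[fast]=6≠0 swap→a[0]=6, slow++,fast++
slow=1 fast=2: a[fast]=6≠0 swap→a[1]=6, slow++,fast++
slow=2 fast=3: a[fast]=0, fast++
slow=2 fast=4: a[fast]=0, fast++
slow=2 fast=5: a[fast]=0, fast++
slow=2 fast=6: a[fast]=2≠0 swap→a[2]=2, slow++,fast++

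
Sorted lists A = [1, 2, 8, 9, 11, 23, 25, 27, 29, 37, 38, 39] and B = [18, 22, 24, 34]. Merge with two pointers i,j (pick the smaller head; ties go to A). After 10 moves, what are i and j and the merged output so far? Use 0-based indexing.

i=7, j=3, merged so far=[1, 2, 8, 9, 11, 18, 22, 23, 24, 25]

i=0 j=0: A[i]=1<=B[j]=18 take 1, i++
i=1 j=0: A[i]=2<=B[j]=18 take 2, i++
i=2 j=0: A[i]=8<=B[j]=18 take 8, i++
i=3 j=0: A[i]=9<=B[j]=18 take 9, i++
i=4 j=0: A[i]=11<=B[j]=18 take 11, i++
i=5 j=0: A[i]=23>B[j]=18 take 18, j++
i=5 j=1: A[i]=23>B[j]=22 take 22, j++
i=5 j=2: A[i]=23<=B[j]=24 take 23, i++
i=6 j=2: A[i]=25>B[j]=24 take 24, j++
i=6 j=3: A[i]=25<=B[j]=34 take 25, i++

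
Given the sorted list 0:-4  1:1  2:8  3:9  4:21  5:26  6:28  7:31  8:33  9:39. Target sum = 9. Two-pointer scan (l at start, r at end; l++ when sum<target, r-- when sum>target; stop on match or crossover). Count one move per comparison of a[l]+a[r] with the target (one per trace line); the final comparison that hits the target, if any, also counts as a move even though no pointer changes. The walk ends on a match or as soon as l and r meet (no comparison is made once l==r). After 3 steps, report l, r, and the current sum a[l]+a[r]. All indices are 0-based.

l=0, r=6, sum=24

[0,9] -4+39=35 >9 → r--
[0,8] -4+33=29 >9 → r--
[0,7] -4+31=27 >9 → r--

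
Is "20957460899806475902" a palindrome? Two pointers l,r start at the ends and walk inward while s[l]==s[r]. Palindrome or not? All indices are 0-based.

palindrome

l=0 r=19: '2'=='2', l++,r--
l=1 r=18: '0'=='0', l++,r--
l=2 r=17: '9'=='9', l++,r--
l=3 r=16: '5'=='5', l++,r--
l=4 r=15: '7'=='7', l++,r--
l=5 r=14: '4'=='4', l++,r--
l=6 r=13: '6'=='6', l++,r--
l=7 r=12: '0'=='0', l++,r--
l=8 r=11: '8'=='8', l++,r--
l=9 r=10: '9'=='9', l++,r--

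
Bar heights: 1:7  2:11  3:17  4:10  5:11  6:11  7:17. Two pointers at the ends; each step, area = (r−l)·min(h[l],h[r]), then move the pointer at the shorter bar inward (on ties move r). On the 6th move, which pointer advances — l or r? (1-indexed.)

r

[1,7] min(7,17)*6=42 best=42 * → l++
[2,7] min(11,17)*5=55 best=55 * → l++
[3,7] min(17,17)*4=68 best=68 * → r--
[3,6] min(17,11)*3=33 best=68 → r--
[3,5] min(17,11)*2=22 best=68 → r--
[3,4] min(17,10)*1=10 best=68 → r--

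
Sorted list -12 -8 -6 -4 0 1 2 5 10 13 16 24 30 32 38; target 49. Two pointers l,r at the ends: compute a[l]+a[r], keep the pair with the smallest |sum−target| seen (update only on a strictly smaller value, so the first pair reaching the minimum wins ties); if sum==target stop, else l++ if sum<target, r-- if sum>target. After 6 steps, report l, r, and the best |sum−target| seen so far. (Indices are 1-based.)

l=7, r=15, best |Δ|=10

l=1 r=15: -12+38=26 d=23 *, l++
l=2 r=15: -8+38=30 d=19 *, l++
l=3 r=15: -6+38=32 d=17 *, l++
l=4 r=15: -4+38=34 d=15 *, l++
l=5 r=15: 0+38=38 d=11 *, l++
l=6 r=15: 1+38=39 d=10 *, l++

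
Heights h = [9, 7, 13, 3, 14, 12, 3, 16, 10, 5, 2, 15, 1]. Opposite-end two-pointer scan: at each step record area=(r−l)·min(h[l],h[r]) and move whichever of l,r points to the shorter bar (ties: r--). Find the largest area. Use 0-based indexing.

max area = 117

l=0 r=12: min(9,1)*12=12 best=12 *, r--
l=0 r=11: min(9,15)*11=99 best=99 *, l++
l=1 r=11: min(7,15)*10=70 best=99, l++
l=2 r=11: min(13,15)*9=117 best=117 *, l++
l=3 r=11: min(3,15)*8=24 best=117, l++
l=4 r=11: min(14,15)*7=98 best=117, l++
l=5 r=11: min(12,15)*6=72 best=117, l++
l=6 r=11: min(3,15)*5=15 best=117, l++
l=7 r=11: min(16,15)*4=60 best=117, r--
l=7 r=10: min(16,2)*3=6 best=117, r--
l=7 r=9: min(16,5)*2=10 best=117, r--
l=7 r=8: min(16,10)*1=10 best=117, r--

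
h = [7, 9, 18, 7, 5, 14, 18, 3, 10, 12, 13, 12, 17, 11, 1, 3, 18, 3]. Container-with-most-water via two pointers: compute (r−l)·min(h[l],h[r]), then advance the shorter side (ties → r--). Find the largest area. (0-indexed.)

max area = 252

[0,17] min(7,3)*17=51 best=51 * → r--
[0,16] min(7,18)*16=112 best=112 * → l++
[1,16] min(9,18)*15=135 best=135 * → l++
[2,16] min(18,18)*14=252 best=252 * → r--
[2,15] min(18,3)*13=39 best=252 → r--
[2,14] min(18,1)*12=12 best=252 → r--
[2,13] min(18,11)*11=121 best=252 → r--
[2,12] min(18,17)*10=170 best=252 → r--
[2,11] min(18,12)*9=108 best=252 → r--
[2,10] min(18,13)*8=104 best=252 → r--
[2,9] min(18,12)*7=84 best=252 → r--
[2,8] min(18,10)*6=60 best=252 → r--
[2,7] min(18,3)*5=15 best=252 → r--
[2,6] min(18,18)*4=72 best=252 → r--
[2,5] min(18,14)*3=42 best=252 → r--
[2,4] min(18,5)*2=10 best=252 → r--
[2,3] min(18,7)*1=7 best=252 → r--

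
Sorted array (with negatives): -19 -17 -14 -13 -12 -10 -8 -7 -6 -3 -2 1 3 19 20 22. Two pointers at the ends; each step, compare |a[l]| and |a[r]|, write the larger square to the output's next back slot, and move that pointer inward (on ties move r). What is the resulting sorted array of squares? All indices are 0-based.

[0,15] |-19|<=|22| out[15]=484 → r--
[0,14] |-19|<=|20| out[14]=400 → r--
[0,13] |-19|<=|19| out[13]=361 → r--
[0,12] |-19|>|3| out[12]=361 → l++
[1,12] |-17|>|3| out[11]=289 → l++
[2,12] |-14|>|3| out[10]=196 → l++
[3,12] |-13|>|3| out[9]=169 → l++
[4,12] |-12|>|3| out[8]=144 → l++
[5,12] |-10|>|3| out[7]=100 → l++
[6,12] |-8|>|3| out[6]=64 → l++
[7,12] |-7|>|3| out[5]=49 → l++
[8,12] |-6|>|3| out[4]=36 → l++
[9,12] |-3|<=|3| out[3]=9 → r--
[9,11] |-3|>|1| out[2]=9 → l++
[10,11] |-2|>|1| out[1]=4 → l++
[11,11] |1|<=|1| out[0]=1 → r--

[1, 4, 9, 9, 36, 49, 64, 100, 144, 169, 196, 289, 361, 361, 400, 484]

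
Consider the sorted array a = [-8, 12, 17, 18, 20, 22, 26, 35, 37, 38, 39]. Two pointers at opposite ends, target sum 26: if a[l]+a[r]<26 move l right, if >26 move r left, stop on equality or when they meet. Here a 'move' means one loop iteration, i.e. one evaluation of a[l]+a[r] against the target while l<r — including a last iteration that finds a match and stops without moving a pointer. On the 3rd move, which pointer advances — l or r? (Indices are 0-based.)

r

l=0 r=10: -8+39=31 >26, r--
l=0 r=9: -8+38=30 >26, r--
l=0 r=8: -8+37=29 >26, r--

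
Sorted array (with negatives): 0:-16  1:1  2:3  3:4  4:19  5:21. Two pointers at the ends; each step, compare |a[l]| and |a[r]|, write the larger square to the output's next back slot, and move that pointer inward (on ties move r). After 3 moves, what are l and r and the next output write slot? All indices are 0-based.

l=0 r=5: |-16|<=|21| out[5]=441, r--
l=0 r=4: |-16|<=|19| out[4]=361, r--
l=0 r=3: |-16|>|4| out[3]=256, l++

l=1, r=3, next write slot=2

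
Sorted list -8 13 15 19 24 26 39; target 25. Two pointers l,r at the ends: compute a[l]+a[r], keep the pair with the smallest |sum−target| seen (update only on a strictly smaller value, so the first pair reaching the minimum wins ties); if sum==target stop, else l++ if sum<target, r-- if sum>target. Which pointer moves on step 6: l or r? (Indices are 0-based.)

[0,6] -8+39=31 d=6 * → r--
[0,5] -8+26=18 d=7 → l++
[1,5] 13+26=39 d=14 → r--
[1,4] 13+24=37 d=12 → r--
[1,3] 13+19=32 d=7 → r--
[1,2] 13+15=28 d=3 * → r--

r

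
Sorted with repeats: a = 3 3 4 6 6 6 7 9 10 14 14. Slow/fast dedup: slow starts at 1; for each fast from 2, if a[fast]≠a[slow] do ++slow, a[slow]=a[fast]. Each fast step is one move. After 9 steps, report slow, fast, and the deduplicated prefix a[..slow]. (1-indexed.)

slow=1 fast=2: a[fast]=3=a[slow] dup, fast++
slow=1 fast=3: a[fast]=4≠a[slow]=3 write a[2]=4, slow++,fast++
slow=2 fast=4: a[fast]=6≠a[slow]=4 write a[3]=6, slow++,fast++
slow=3 fast=5: a[fast]=6=a[slow] dup, fast++
slow=3 fast=6: a[fast]=6=a[slow] dup, fast++
slow=3 fast=7: a[fast]=7≠a[slow]=6 write a[4]=7, slow++,fast++
slow=4 fast=8: a[fast]=9≠a[slow]=7 write a[5]=9, slow++,fast++
slow=5 fast=9: a[fast]=10≠a[slow]=9 write a[6]=10, slow++,fast++
slow=6 fast=10: a[fast]=14≠a[slow]=10 write a[7]=14, slow++,fast++

slow=7, fast=11, prefix=[3, 4, 6, 7, 9, 10, 14]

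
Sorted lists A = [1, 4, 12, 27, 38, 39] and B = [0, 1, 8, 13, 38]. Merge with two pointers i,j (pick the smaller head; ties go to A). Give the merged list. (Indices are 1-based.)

[0, 1, 1, 4, 8, 12, 13, 27, 38, 38, 39]

i=1 j=1: A[i]=1>B[j]=0 take 0, j++
i=1 j=2: A[i]=1<=B[j]=1 take 1, i++
i=2 j=2: A[i]=4>B[j]=1 take 1, j++
i=2 j=3: A[i]=4<=B[j]=8 take 4, i++
i=3 j=3: A[i]=12>B[j]=8 take 8, j++
i=3 j=4: A[i]=12<=B[j]=13 take 12, i++
i=4 j=4: A[i]=27>B[j]=13 take 13, j++
i=4 j=5: A[i]=27<=B[j]=38 take 27, i++
i=5 j=5: A[i]=38<=B[j]=38 take 38, i++
i=6 j=5: A[i]=39>B[j]=38 take 38, j++
i=6 j=6: B done, take A[i]=39, i++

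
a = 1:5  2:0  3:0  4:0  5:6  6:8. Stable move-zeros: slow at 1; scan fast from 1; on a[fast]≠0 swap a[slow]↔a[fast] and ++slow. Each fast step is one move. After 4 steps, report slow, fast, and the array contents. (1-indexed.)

(s=1,f=1) a[fast]=5≠0 swap→a[1]=5 → slow++,fast++
(s=2,f=2) a[fast]=0 → fast++
(s=2,f=3) a[fast]=0 → fast++
(s=2,f=4) a[fast]=0 → fast++

slow=2, fast=5, a=[5, 0, 0, 0, 6, 8]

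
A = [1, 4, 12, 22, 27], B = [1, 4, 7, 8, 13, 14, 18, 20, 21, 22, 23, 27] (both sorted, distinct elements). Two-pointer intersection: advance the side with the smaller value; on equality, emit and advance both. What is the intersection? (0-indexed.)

intersection = [1, 4, 22, 27]

i=0 j=0: 1==1 emit, i++,j++
i=1 j=1: 4==4 emit, i++,j++
i=2 j=2: 12>7, j++
i=2 j=3: 12>8, j++
i=2 j=4: 12<13, i++
i=3 j=4: 22>13, j++
i=3 j=5: 22>14, j++
i=3 j=6: 22>18, j++
i=3 j=7: 22>20, j++
i=3 j=8: 22>21, j++
i=3 j=9: 22==22 emit, i++,j++
i=4 j=10: 27>23, j++
i=4 j=11: 27==27 emit, i++,j++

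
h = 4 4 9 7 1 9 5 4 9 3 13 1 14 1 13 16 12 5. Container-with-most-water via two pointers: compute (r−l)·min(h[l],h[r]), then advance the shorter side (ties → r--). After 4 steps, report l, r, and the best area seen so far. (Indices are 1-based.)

l=4, r=17, best area=126

l=1 r=18: min(4,5)*17=68 best=68 *, l++
l=2 r=18: min(4,5)*16=64 best=68, l++
l=3 r=18: min(9,5)*15=75 best=75 *, r--
l=3 r=17: min(9,12)*14=126 best=126 *, l++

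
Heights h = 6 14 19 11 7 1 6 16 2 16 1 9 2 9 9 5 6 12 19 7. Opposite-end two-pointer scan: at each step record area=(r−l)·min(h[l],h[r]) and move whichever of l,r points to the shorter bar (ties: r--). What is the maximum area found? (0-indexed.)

l=0 r=19: min(6,7)*19=114 best=114 *, l++
l=1 r=19: min(14,7)*18=126 best=126 *, r--
l=1 r=18: min(14,19)*17=238 best=238 *, l++
l=2 r=18: min(19,19)*16=304 best=304 *, r--
l=2 r=17: min(19,12)*15=180 best=304, r--
l=2 r=16: min(19,6)*14=84 best=304, r--
l=2 r=15: min(19,5)*13=65 best=304, r--
l=2 r=14: min(19,9)*12=108 best=304, r--
l=2 r=13: min(19,9)*11=99 best=304, r--
l=2 r=12: min(19,2)*10=20 best=304, r--
l=2 r=11: min(19,9)*9=81 best=304, r--
l=2 r=10: min(19,1)*8=8 best=304, r--
l=2 r=9: min(19,16)*7=112 best=304, r--
l=2 r=8: min(19,2)*6=12 best=304, r--
l=2 r=7: min(19,16)*5=80 best=304, r--
l=2 r=6: min(19,6)*4=24 best=304, r--
l=2 r=5: min(19,1)*3=3 best=304, r--
l=2 r=4: min(19,7)*2=14 best=304, r--
l=2 r=3: min(19,11)*1=11 best=304, r--

max area = 304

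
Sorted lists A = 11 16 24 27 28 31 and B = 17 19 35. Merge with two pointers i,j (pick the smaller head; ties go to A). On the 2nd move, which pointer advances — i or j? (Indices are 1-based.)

i

[i=1,j=1] A[i]=11<=B[j]=17 take 11 → i++
[i=2,j=1] A[i]=16<=B[j]=17 take 16 → i++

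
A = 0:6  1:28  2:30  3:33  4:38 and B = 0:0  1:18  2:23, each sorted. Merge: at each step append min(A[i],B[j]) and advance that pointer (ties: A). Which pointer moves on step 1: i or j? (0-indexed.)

[i=0,j=0] A[i]=6>B[j]=0 take 0 → j++

j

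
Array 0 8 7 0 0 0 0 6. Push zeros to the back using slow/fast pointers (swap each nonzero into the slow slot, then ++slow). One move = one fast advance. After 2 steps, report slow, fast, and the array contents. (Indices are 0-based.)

slow=0 fast=0: a[fast]=0, fast++
slow=0 fast=1: a[fast]=8≠0 swap→a[0]=8, slow++,fast++

slow=1, fast=2, a=[8, 0, 7, 0, 0, 0, 0, 6]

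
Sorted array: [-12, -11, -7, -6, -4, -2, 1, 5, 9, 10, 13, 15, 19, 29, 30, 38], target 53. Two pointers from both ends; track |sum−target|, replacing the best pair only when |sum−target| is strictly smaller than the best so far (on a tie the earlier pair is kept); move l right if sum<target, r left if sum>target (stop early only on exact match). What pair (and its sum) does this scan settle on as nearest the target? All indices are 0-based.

l=0 r=15: -12+38=26 d=27 *, l++
l=1 r=15: -11+38=27 d=26 *, l++
l=2 r=15: -7+38=31 d=22 *, l++
l=3 r=15: -6+38=32 d=21 *, l++
l=4 r=15: -4+38=34 d=19 *, l++
l=5 r=15: -2+38=36 d=17 *, l++
l=6 r=15: 1+38=39 d=14 *, l++
l=7 r=15: 5+38=43 d=10 *, l++
l=8 r=15: 9+38=47 d=6 *, l++
l=9 r=15: 10+38=48 d=5 *, l++
l=10 r=15: 13+38=51 d=2 *, l++
l=11 r=15: 15+38=53 d=0 *, stop

pair (15, 38) with sum 53 (|Δ|=0)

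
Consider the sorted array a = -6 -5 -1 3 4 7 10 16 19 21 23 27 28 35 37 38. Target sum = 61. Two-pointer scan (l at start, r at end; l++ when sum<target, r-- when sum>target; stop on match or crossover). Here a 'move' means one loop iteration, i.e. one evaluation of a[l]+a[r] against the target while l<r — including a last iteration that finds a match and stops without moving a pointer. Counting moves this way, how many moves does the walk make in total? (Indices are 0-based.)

[0,15] -6+38=32 <61 → l++
[1,15] -5+38=33 <61 → l++
[2,15] -1+38=37 <61 → l++
[3,15] 3+38=41 <61 → l++
[4,15] 4+38=42 <61 → l++
[5,15] 7+38=45 <61 → l++
[6,15] 10+38=48 <61 → l++
[7,15] 16+38=54 <61 → l++
[8,15] 19+38=57 <61 → l++
[9,15] 21+38=59 <61 → l++
[10,15] 23+38=61 → found

11 moves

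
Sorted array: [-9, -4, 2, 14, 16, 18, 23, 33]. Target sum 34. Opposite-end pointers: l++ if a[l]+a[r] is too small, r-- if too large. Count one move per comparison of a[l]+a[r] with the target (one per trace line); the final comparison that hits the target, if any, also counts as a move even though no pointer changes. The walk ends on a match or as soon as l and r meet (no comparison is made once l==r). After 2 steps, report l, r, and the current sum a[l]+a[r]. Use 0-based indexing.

l=2, r=7, sum=35

l=0 r=7: -9+33=24 <34, l++
l=1 r=7: -4+33=29 <34, l++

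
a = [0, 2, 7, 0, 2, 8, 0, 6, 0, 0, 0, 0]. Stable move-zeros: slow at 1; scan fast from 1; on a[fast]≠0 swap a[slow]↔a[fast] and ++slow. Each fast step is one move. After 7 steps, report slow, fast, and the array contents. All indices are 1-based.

slow=5, fast=8, a=[2, 7, 2, 8, 0, 0, 0, 6, 0, 0, 0, 0]

slow=1 fast=1: a[fast]=0, fast++
slow=1 fast=2: a[fast]=2≠0 swap→a[1]=2, slow++,fast++
slow=2 fast=3: a[fast]=7≠0 swap→a[2]=7, slow++,fast++
slow=3 fast=4: a[fast]=0, fast++
slow=3 fast=5: a[fast]=2≠0 swap→a[3]=2, slow++,fast++
slow=4 fast=6: a[fast]=8≠0 swap→a[4]=8, slow++,fast++
slow=5 fast=7: a[fast]=0, fast++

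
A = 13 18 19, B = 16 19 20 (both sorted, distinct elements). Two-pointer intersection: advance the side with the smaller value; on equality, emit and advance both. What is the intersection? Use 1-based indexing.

[i=1,j=1] 13<16 → i++
[i=2,j=1] 18>16 → j++
[i=2,j=2] 18<19 → i++
[i=3,j=2] 19==19 emit → i++,j++

intersection = [19]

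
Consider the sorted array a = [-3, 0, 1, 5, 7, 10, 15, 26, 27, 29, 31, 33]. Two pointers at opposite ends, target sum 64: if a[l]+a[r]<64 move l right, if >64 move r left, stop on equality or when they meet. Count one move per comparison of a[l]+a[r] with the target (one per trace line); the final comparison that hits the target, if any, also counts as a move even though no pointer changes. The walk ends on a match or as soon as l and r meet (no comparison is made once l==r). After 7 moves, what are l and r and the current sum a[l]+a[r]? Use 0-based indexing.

l=7, r=11, sum=59

l=0 r=11: -3+33=30 <64, l++
l=1 r=11: 0+33=33 <64, l++
l=2 r=11: 1+33=34 <64, l++
l=3 r=11: 5+33=38 <64, l++
l=4 r=11: 7+33=40 <64, l++
l=5 r=11: 10+33=43 <64, l++
l=6 r=11: 15+33=48 <64, l++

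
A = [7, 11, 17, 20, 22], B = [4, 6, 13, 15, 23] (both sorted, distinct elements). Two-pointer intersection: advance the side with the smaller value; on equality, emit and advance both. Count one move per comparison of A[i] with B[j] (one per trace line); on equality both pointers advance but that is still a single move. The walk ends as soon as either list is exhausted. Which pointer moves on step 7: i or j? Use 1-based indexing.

[i=1,j=1] 7>4 → j++
[i=1,j=2] 7>6 → j++
[i=1,j=3] 7<13 → i++
[i=2,j=3] 11<13 → i++
[i=3,j=3] 17>13 → j++
[i=3,j=4] 17>15 → j++
[i=3,j=5] 17<23 → i++

i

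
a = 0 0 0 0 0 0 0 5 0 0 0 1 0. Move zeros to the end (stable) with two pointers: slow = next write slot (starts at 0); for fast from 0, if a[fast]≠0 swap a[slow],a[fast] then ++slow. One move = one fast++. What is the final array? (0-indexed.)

[5, 1, 0, 0, 0, 0, 0, 0, 0, 0, 0, 0, 0]

slow=0 fast=0: a[fast]=0, fast++
slow=0 fast=1: a[fast]=0, fast++
slow=0 fast=2: a[fast]=0, fast++
slow=0 fast=3: a[fast]=0, fast++
slow=0 fast=4: a[fast]=0, fast++
slow=0 fast=5: a[fast]=0, fast++
slow=0 fast=6: a[fast]=0, fast++
slow=0 fast=7: a[fast]=5≠0 swap→a[0]=5, slow++,fast++
slow=1 fast=8: a[fast]=0, fast++
slow=1 fast=9: a[fast]=0, fast++
slow=1 fast=10: a[fast]=0, fast++
slow=1 fast=11: a[fast]=1≠0 swap→a[1]=1, slow++,fast++
slow=2 fast=12: a[fast]=0, fast++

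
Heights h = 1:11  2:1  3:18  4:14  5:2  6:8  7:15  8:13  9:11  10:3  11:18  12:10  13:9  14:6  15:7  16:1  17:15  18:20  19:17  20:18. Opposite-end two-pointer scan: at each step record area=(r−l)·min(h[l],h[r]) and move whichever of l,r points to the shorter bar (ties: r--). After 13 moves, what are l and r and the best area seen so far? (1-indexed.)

l=1 r=20: min(11,18)*19=209 best=209 *, l++
l=2 r=20: min(1,18)*18=18 best=209, l++
l=3 r=20: min(18,18)*17=306 best=306 *, r--
l=3 r=19: min(18,17)*16=272 best=306, r--
l=3 r=18: min(18,20)*15=270 best=306, l++
l=4 r=18: min(14,20)*14=196 best=306, l++
l=5 r=18: min(2,20)*13=26 best=306, l++
l=6 r=18: min(8,20)*12=96 best=306, l++
l=7 r=18: min(15,20)*11=165 best=306, l++
l=8 r=18: min(13,20)*10=130 best=306, l++
l=9 r=18: min(11,20)*9=99 best=306, l++
l=10 r=18: min(3,20)*8=24 best=306, l++
l=11 r=18: min(18,20)*7=126 best=306, l++

l=12, r=18, best area=306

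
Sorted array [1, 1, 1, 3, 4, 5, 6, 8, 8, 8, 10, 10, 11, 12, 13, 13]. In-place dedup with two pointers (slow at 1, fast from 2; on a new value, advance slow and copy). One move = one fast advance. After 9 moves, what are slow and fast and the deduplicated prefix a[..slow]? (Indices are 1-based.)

(s=1,f=2) a[fast]=1=a[slow] dup → fast++
(s=1,f=3) a[fast]=1=a[slow] dup → fast++
(s=1,f=4) a[fast]=3≠a[slow]=1 write a[2]=3 → slow++,fast++
(s=2,f=5) a[fast]=4≠a[slow]=3 write a[3]=4 → slow++,fast++
(s=3,f=6) a[fast]=5≠a[slow]=4 write a[4]=5 → slow++,fast++
(s=4,f=7) a[fast]=6≠a[slow]=5 write a[5]=6 → slow++,fast++
(s=5,f=8) a[fast]=8≠a[slow]=6 write a[6]=8 → slow++,fast++
(s=6,f=9) a[fast]=8=a[slow] dup → fast++
(s=6,f=10) a[fast]=8=a[slow] dup → fast++

slow=6, fast=11, prefix=[1, 3, 4, 5, 6, 8]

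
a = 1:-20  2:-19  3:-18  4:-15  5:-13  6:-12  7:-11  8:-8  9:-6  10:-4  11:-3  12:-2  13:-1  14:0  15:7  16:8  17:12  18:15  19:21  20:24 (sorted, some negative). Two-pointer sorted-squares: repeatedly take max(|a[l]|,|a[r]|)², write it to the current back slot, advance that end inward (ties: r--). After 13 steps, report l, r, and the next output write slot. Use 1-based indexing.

l=9, r=15, next write slot=7

[1,20] |-20|<=|24| out[20]=576 → r--
[1,19] |-20|<=|21| out[19]=441 → r--
[1,18] |-20|>|15| out[18]=400 → l++
[2,18] |-19|>|15| out[17]=361 → l++
[3,18] |-18|>|15| out[16]=324 → l++
[4,18] |-15|<=|15| out[15]=225 → r--
[4,17] |-15|>|12| out[14]=225 → l++
[5,17] |-13|>|12| out[13]=169 → l++
[6,17] |-12|<=|12| out[12]=144 → r--
[6,16] |-12|>|8| out[11]=144 → l++
[7,16] |-11|>|8| out[10]=121 → l++
[8,16] |-8|<=|8| out[9]=64 → r--
[8,15] |-8|>|7| out[8]=64 → l++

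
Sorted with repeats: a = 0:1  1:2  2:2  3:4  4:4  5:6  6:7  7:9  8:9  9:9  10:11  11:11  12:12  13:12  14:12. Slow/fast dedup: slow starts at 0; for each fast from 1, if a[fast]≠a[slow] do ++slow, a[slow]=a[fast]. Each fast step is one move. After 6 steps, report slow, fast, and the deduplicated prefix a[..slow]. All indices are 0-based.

slow=0 fast=1: a[fast]=2≠a[slow]=1 write a[1]=2, slow++,fast++
slow=1 fast=2: a[fast]=2=a[slow] dup, fast++
slow=1 fast=3: a[fast]=4≠a[slow]=2 write a[2]=4, slow++,fast++
slow=2 fast=4: a[fast]=4=a[slow] dup, fast++
slow=2 fast=5: a[fast]=6≠a[slow]=4 write a[3]=6, slow++,fast++
slow=3 fast=6: a[fast]=7≠a[slow]=6 write a[4]=7, slow++,fast++

slow=4, fast=7, prefix=[1, 2, 4, 6, 7]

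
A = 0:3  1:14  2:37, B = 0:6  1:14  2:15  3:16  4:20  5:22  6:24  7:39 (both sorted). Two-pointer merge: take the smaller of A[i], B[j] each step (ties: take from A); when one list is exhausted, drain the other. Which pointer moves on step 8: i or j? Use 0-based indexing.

j

i=0 j=0: A[i]=3<=B[j]=6 take 3, i++
i=1 j=0: A[i]=14>B[j]=6 take 6, j++
i=1 j=1: A[i]=14<=B[j]=14 take 14, i++
i=2 j=1: A[i]=37>B[j]=14 take 14, j++
i=2 j=2: A[i]=37>B[j]=15 take 15, j++
i=2 j=3: A[i]=37>B[j]=16 take 16, j++
i=2 j=4: A[i]=37>B[j]=20 take 20, j++
i=2 j=5: A[i]=37>B[j]=22 take 22, j++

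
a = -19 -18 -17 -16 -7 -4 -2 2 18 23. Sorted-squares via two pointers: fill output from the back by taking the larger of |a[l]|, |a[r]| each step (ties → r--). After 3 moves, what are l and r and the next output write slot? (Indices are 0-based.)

l=1, r=7, next write slot=6

l=0 r=9: |-19|<=|23| out[9]=529, r--
l=0 r=8: |-19|>|18| out[8]=361, l++
l=1 r=8: |-18|<=|18| out[7]=324, r--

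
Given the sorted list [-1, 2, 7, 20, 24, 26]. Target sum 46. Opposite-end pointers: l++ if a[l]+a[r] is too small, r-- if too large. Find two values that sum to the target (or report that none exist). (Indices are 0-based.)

l=0 r=5: -1+26=25 <46, l++
l=1 r=5: 2+26=28 <46, l++
l=2 r=5: 7+26=33 <46, l++
l=3 r=5: 20+26=46, found

(20, 26)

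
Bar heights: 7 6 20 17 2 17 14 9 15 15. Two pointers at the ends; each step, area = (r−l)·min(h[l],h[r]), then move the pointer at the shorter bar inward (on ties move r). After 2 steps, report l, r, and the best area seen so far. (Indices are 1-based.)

[1,10] min(7,15)*9=63 best=63 * → l++
[2,10] min(6,15)*8=48 best=63 → l++

l=3, r=10, best area=63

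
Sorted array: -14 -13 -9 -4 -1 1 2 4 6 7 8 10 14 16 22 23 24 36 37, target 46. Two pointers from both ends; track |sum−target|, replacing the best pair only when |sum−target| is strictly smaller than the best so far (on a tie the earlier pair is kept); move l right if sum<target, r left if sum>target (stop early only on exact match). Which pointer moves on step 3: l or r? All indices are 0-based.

[0,18] -14+37=23 d=23 * → l++
[1,18] -13+37=24 d=22 * → l++
[2,18] -9+37=28 d=18 * → l++

l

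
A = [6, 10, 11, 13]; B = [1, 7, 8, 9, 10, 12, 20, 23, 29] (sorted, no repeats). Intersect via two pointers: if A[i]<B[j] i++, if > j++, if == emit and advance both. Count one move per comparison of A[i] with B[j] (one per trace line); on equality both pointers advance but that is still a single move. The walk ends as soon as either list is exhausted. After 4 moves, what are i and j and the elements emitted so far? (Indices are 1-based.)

[i=1,j=1] 6>1 → j++
[i=1,j=2] 6<7 → i++
[i=2,j=2] 10>7 → j++
[i=2,j=3] 10>8 → j++

i=2, j=4, emitted=[]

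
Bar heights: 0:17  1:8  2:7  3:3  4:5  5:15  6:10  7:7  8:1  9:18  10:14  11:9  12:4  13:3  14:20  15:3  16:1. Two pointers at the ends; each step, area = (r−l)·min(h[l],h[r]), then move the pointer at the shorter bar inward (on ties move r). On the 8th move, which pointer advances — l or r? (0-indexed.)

[0,16] min(17,1)*16=16 best=16 * → r--
[0,15] min(17,3)*15=45 best=45 * → r--
[0,14] min(17,20)*14=238 best=238 * → l++
[1,14] min(8,20)*13=104 best=238 → l++
[2,14] min(7,20)*12=84 best=238 → l++
[3,14] min(3,20)*11=33 best=238 → l++
[4,14] min(5,20)*10=50 best=238 → l++
[5,14] min(15,20)*9=135 best=238 → l++

l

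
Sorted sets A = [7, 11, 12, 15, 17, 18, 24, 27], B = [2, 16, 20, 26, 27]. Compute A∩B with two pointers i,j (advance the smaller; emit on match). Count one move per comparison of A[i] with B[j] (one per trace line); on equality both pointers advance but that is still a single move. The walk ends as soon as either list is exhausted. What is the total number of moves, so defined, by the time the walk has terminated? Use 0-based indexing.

12 moves

[i=0,j=0] 7>2 → j++
[i=0,j=1] 7<16 → i++
[i=1,j=1] 11<16 → i++
[i=2,j=1] 12<16 → i++
[i=3,j=1] 15<16 → i++
[i=4,j=1] 17>16 → j++
[i=4,j=2] 17<20 → i++
[i=5,j=2] 18<20 → i++
[i=6,j=2] 24>20 → j++
[i=6,j=3] 24<26 → i++
[i=7,j=3] 27>26 → j++
[i=7,j=4] 27==27 emit → i++,j++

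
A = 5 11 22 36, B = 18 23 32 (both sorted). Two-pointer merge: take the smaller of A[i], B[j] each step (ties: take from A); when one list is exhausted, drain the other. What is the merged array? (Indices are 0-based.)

i=0 j=0: A[i]=5<=B[j]=18 take 5, i++
i=1 j=0: A[i]=11<=B[j]=18 take 11, i++
i=2 j=0: A[i]=22>B[j]=18 take 18, j++
i=2 j=1: A[i]=22<=B[j]=23 take 22, i++
i=3 j=1: A[i]=36>B[j]=23 take 23, j++
i=3 j=2: A[i]=36>B[j]=32 take 32, j++
i=3 j=3: B done, take A[i]=36, i++

[5, 11, 18, 22, 23, 32, 36]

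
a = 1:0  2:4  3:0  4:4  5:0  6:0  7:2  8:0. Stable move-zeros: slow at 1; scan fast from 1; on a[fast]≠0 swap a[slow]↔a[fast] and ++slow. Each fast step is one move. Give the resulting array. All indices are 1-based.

[4, 4, 2, 0, 0, 0, 0, 0]

(s=1,f=1) a[fast]=0 → fast++
(s=1,f=2) a[fast]=4≠0 swap→a[1]=4 → slow++,fast++
(s=2,f=3) a[fast]=0 → fast++
(s=2,f=4) a[fast]=4≠0 swap→a[2]=4 → slow++,fast++
(s=3,f=5) a[fast]=0 → fast++
(s=3,f=6) a[fast]=0 → fast++
(s=3,f=7) a[fast]=2≠0 swap→a[3]=2 → slow++,fast++
(s=4,f=8) a[fast]=0 → fast++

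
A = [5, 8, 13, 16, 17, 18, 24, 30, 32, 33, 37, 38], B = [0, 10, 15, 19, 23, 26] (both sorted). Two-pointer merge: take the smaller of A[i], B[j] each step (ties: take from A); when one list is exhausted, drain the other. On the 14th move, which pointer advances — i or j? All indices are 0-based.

i

i=0 j=0: A[i]=5>B[j]=0 take 0, j++
i=0 j=1: A[i]=5<=B[j]=10 take 5, i++
i=1 j=1: A[i]=8<=B[j]=10 take 8, i++
i=2 j=1: A[i]=13>B[j]=10 take 10, j++
i=2 j=2: A[i]=13<=B[j]=15 take 13, i++
i=3 j=2: A[i]=16>B[j]=15 take 15, j++
i=3 j=3: A[i]=16<=B[j]=19 take 16, i++
i=4 j=3: A[i]=17<=B[j]=19 take 17, i++
i=5 j=3: A[i]=18<=B[j]=19 take 18, i++
i=6 j=3: A[i]=24>B[j]=19 take 19, j++
i=6 j=4: A[i]=24>B[j]=23 take 23, j++
i=6 j=5: A[i]=24<=B[j]=26 take 24, i++
i=7 j=5: A[i]=30>B[j]=26 take 26, j++
i=7 j=6: B done, take A[i]=30, i++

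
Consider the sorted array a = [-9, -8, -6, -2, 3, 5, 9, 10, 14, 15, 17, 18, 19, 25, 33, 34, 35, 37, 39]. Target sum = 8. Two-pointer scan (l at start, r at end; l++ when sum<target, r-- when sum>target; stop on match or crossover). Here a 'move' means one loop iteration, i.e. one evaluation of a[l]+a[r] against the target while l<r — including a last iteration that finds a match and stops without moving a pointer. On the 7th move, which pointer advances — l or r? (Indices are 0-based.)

l=0 r=18: -9+39=30 >8, r--
l=0 r=17: -9+37=28 >8, r--
l=0 r=16: -9+35=26 >8, r--
l=0 r=15: -9+34=25 >8, r--
l=0 r=14: -9+33=24 >8, r--
l=0 r=13: -9+25=16 >8, r--
l=0 r=12: -9+19=10 >8, r--

r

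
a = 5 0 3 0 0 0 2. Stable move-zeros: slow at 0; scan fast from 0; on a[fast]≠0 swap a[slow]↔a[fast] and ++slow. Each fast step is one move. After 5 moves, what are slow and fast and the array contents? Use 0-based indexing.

slow=2, fast=5, a=[5, 3, 0, 0, 0, 0, 2]

(s=0,f=0) a[fast]=5≠0 swap→a[0]=5 → slow++,fast++
(s=1,f=1) a[fast]=0 → fast++
(s=1,f=2) a[fast]=3≠0 swap→a[1]=3 → slow++,fast++
(s=2,f=3) a[fast]=0 → fast++
(s=2,f=4) a[fast]=0 → fast++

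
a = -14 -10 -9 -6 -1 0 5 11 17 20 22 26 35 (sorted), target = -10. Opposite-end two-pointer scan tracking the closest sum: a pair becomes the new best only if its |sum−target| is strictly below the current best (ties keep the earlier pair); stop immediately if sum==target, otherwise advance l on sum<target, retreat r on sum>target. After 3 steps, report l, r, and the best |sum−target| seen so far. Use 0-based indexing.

[0,12] -14+35=21 d=31 * → r--
[0,11] -14+26=12 d=22 * → r--
[0,10] -14+22=8 d=18 * → r--

l=0, r=9, best |Δ|=18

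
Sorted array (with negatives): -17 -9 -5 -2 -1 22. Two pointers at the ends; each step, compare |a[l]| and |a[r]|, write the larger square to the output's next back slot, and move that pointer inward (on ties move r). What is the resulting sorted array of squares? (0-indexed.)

l=0 r=5: |-17|<=|22| out[5]=484, r--
l=0 r=4: |-17|>|-1| out[4]=289, l++
l=1 r=4: |-9|>|-1| out[3]=81, l++
l=2 r=4: |-5|>|-1| out[2]=25, l++
l=3 r=4: |-2|>|-1| out[1]=4, l++
l=4 r=4: |-1|<=|-1| out[0]=1, r--

[1, 4, 25, 81, 289, 484]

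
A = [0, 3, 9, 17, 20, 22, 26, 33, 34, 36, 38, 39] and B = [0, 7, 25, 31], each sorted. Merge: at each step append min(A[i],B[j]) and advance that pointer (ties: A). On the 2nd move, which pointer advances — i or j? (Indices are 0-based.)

j

[i=0,j=0] A[i]=0<=B[j]=0 take 0 → i++
[i=1,j=0] A[i]=3>B[j]=0 take 0 → j++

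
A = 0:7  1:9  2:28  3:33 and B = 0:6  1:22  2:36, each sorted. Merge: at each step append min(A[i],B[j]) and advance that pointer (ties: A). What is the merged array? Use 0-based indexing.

[i=0,j=0] A[i]=7>B[j]=6 take 6 → j++
[i=0,j=1] A[i]=7<=B[j]=22 take 7 → i++
[i=1,j=1] A[i]=9<=B[j]=22 take 9 → i++
[i=2,j=1] A[i]=28>B[j]=22 take 22 → j++
[i=2,j=2] A[i]=28<=B[j]=36 take 28 → i++
[i=3,j=2] A[i]=33<=B[j]=36 take 33 → i++
[i=4,j=2] A done, take B[j]=36 → j++

[6, 7, 9, 22, 28, 33, 36]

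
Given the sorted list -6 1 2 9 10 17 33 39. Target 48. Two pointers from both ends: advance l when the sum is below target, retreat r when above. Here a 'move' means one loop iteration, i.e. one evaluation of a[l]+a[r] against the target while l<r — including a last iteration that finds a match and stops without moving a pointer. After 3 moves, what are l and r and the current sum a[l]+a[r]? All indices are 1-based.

[1,8] -6+39=33 <48 → l++
[2,8] 1+39=40 <48 → l++
[3,8] 2+39=41 <48 → l++

l=4, r=8, sum=48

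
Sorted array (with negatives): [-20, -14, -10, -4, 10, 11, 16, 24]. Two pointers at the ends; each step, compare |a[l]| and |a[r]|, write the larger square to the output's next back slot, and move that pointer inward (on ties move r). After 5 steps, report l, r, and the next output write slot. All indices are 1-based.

l=3, r=5, next write slot=3

[1,8] |-20|<=|24| out[8]=576 → r--
[1,7] |-20|>|16| out[7]=400 → l++
[2,7] |-14|<=|16| out[6]=256 → r--
[2,6] |-14|>|11| out[5]=196 → l++
[3,6] |-10|<=|11| out[4]=121 → r--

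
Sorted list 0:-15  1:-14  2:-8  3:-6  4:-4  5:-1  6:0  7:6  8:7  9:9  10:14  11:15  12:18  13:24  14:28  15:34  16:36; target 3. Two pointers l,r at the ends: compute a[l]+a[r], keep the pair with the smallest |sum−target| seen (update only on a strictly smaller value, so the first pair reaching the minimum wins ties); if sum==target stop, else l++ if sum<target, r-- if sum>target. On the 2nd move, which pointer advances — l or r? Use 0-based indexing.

r

[0,16] -15+36=21 d=18 * → r--
[0,15] -15+34=19 d=16 * → r--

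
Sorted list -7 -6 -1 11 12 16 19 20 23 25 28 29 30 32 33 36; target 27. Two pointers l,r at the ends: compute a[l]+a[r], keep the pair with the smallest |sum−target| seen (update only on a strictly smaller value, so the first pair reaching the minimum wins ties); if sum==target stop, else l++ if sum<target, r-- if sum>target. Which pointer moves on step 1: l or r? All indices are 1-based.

l=1 r=16: -7+36=29 d=2 *, r--

r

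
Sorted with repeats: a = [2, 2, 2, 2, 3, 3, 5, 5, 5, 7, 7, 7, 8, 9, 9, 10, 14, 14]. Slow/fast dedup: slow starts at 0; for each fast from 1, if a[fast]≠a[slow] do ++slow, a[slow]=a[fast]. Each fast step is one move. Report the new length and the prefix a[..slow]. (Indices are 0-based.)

(s=0,f=1) a[fast]=2=a[slow] dup → fast++
(s=0,f=2) a[fast]=2=a[slow] dup → fast++
(s=0,f=3) a[fast]=2=a[slow] dup → fast++
(s=0,f=4) a[fast]=3≠a[slow]=2 write a[1]=3 → slow++,fast++
(s=1,f=5) a[fast]=3=a[slow] dup → fast++
(s=1,f=6) a[fast]=5≠a[slow]=3 write a[2]=5 → slow++,fast++
(s=2,f=7) a[fast]=5=a[slow] dup → fast++
(s=2,f=8) a[fast]=5=a[slow] dup → fast++
(s=2,f=9) a[fast]=7≠a[slow]=5 write a[3]=7 → slow++,fast++
(s=3,f=10) a[fast]=7=a[slow] dup → fast++
(s=3,f=11) a[fast]=7=a[slow] dup → fast++
(s=3,f=12) a[fast]=8≠a[slow]=7 write a[4]=8 → slow++,fast++
(s=4,f=13) a[fast]=9≠a[slow]=8 write a[5]=9 → slow++,fast++
(s=5,f=14) a[fast]=9=a[slow] dup → fast++
(s=5,f=15) a[fast]=10≠a[slow]=9 write a[6]=10 → slow++,fast++
(s=6,f=16) a[fast]=14≠a[slow]=10 write a[7]=14 → slow++,fast++
(s=7,f=17) a[fast]=14=a[slow] dup → fast++

length 8; prefix = [2, 3, 5, 7, 8, 9, 10, 14]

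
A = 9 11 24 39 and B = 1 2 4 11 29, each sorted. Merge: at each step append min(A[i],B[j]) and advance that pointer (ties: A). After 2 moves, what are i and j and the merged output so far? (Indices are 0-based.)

i=0, j=2, merged so far=[1, 2]

i=0 j=0: A[i]=9>B[j]=1 take 1, j++
i=0 j=1: A[i]=9>B[j]=2 take 2, j++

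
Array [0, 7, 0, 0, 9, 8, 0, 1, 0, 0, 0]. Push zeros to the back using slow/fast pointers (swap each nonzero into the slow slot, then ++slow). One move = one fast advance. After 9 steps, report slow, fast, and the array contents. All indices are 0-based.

slow=4, fast=9, a=[7, 9, 8, 1, 0, 0, 0, 0, 0, 0, 0]

slow=0 fast=0: a[fast]=0, fast++
slow=0 fast=1: a[fast]=7≠0 swap→a[0]=7, slow++,fast++
slow=1 fast=2: a[fast]=0, fast++
slow=1 fast=3: a[fast]=0, fast++
slow=1 fast=4: a[fast]=9≠0 swap→a[1]=9, slow++,fast++
slow=2 fast=5: a[fast]=8≠0 swap→a[2]=8, slow++,fast++
slow=3 fast=6: a[fast]=0, fast++
slow=3 fast=7: a[fast]=1≠0 swap→a[3]=1, slow++,fast++
slow=4 fast=8: a[fast]=0, fast++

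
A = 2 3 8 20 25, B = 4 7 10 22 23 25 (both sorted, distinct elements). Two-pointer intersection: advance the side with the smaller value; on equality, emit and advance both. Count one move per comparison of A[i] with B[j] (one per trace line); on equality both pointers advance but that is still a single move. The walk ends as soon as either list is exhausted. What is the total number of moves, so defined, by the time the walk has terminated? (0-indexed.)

10 moves

i=0 j=0: 2<4, i++
i=1 j=0: 3<4, i++
i=2 j=0: 8>4, j++
i=2 j=1: 8>7, j++
i=2 j=2: 8<10, i++
i=3 j=2: 20>10, j++
i=3 j=3: 20<22, i++
i=4 j=3: 25>22, j++
i=4 j=4: 25>23, j++
i=4 j=5: 25==25 emit, i++,j++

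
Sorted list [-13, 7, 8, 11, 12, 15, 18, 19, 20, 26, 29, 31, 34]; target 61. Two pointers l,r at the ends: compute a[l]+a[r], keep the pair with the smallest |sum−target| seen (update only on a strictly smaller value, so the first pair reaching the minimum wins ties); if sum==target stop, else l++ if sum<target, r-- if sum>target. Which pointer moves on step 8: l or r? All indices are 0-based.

[0,12] -13+34=21 d=40 * → l++
[1,12] 7+34=41 d=20 * → l++
[2,12] 8+34=42 d=19 * → l++
[3,12] 11+34=45 d=16 * → l++
[4,12] 12+34=46 d=15 * → l++
[5,12] 15+34=49 d=12 * → l++
[6,12] 18+34=52 d=9 * → l++
[7,12] 19+34=53 d=8 * → l++

l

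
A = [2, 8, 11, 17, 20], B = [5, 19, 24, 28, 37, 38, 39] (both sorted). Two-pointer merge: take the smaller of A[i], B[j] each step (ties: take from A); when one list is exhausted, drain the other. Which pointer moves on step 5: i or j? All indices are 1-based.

i=1 j=1: A[i]=2<=B[j]=5 take 2, i++
i=2 j=1: A[i]=8>B[j]=5 take 5, j++
i=2 j=2: A[i]=8<=B[j]=19 take 8, i++
i=3 j=2: A[i]=11<=B[j]=19 take 11, i++
i=4 j=2: A[i]=17<=B[j]=19 take 17, i++

i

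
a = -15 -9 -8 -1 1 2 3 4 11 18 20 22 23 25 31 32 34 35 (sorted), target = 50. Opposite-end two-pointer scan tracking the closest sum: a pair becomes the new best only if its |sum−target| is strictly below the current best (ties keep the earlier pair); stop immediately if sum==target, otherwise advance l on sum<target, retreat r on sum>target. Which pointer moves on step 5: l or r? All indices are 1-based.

l

[1,18] -15+35=20 d=30 * → l++
[2,18] -9+35=26 d=24 * → l++
[3,18] -8+35=27 d=23 * → l++
[4,18] -1+35=34 d=16 * → l++
[5,18] 1+35=36 d=14 * → l++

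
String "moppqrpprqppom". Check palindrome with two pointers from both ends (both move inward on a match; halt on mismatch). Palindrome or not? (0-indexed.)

[0,13] 'm'=='m' → l++,r--
[1,12] 'o'=='o' → l++,r--
[2,11] 'p'=='p' → l++,r--
[3,10] 'p'=='p' → l++,r--
[4,9] 'q'=='q' → l++,r--
[5,8] 'r'=='r' → l++,r--
[6,7] 'p'=='p' → l++,r--

palindrome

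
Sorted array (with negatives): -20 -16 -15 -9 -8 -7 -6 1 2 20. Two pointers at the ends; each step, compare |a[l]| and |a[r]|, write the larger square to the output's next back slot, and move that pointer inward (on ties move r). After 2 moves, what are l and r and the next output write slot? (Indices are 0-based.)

l=0 r=9: |-20|<=|20| out[9]=400, r--
l=0 r=8: |-20|>|2| out[8]=400, l++

l=1, r=8, next write slot=7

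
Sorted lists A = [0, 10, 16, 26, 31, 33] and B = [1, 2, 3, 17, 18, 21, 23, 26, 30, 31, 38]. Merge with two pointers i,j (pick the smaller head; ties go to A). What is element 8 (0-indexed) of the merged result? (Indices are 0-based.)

[i=0,j=0] A[i]=0<=B[j]=1 take 0 → i++
[i=1,j=0] A[i]=10>B[j]=1 take 1 → j++
[i=1,j=1] A[i]=10>B[j]=2 take 2 → j++
[i=1,j=2] A[i]=10>B[j]=3 take 3 → j++
[i=1,j=3] A[i]=10<=B[j]=17 take 10 → i++
[i=2,j=3] A[i]=16<=B[j]=17 take 16 → i++
[i=3,j=3] A[i]=26>B[j]=17 take 17 → j++
[i=3,j=4] A[i]=26>B[j]=18 take 18 → j++
[i=3,j=5] A[i]=26>B[j]=21 take 21 → j++
[i=3,j=6] A[i]=26>B[j]=23 take 23 → j++
[i=3,j=7] A[i]=26<=B[j]=26 take 26 → i++
[i=4,j=7] A[i]=31>B[j]=26 take 26 → j++
[i=4,j=8] A[i]=31>B[j]=30 take 30 → j++
[i=4,j=9] A[i]=31<=B[j]=31 take 31 → i++
[i=5,j=9] A[i]=33>B[j]=31 take 31 → j++
[i=5,j=10] A[i]=33<=B[j]=38 take 33 → i++
[i=6,j=10] A done, take B[j]=38 → j++

merged[8] = 21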